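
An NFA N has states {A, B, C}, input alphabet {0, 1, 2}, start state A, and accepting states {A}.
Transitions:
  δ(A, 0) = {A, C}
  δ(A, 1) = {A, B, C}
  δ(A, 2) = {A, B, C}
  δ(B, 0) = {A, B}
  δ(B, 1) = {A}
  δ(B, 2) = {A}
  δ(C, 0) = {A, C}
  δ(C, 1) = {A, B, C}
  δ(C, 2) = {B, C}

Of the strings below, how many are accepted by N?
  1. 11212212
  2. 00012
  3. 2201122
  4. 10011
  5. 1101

5

11212212: accepted
00012: accepted
2201122: accepted
10011: accepted
1101: accepted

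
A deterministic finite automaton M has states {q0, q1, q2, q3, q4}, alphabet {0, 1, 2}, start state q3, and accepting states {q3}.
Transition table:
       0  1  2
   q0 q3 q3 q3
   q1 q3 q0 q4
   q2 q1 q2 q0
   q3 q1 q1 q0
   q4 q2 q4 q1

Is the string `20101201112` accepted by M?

q3 --2--> q0
q0 --0--> q3
q3 --1--> q1
q1 --0--> q3
q3 --1--> q1
q1 --2--> q4
q4 --0--> q2
q2 --1--> q2
q2 --1--> q2
q2 --1--> q2
q2 --2--> q0
End in state q0, which is not an accepting state.

rejected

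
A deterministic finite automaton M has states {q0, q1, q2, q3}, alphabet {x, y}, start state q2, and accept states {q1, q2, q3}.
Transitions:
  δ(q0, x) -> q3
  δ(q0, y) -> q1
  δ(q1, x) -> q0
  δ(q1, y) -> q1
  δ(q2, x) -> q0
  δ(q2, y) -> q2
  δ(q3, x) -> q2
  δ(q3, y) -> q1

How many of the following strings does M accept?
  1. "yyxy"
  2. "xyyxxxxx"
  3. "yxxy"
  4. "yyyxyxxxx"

"yyxy": accepted
"xyyxxxxx": accepted
"yxxy": accepted
"yyyxyxxxx": rejected

3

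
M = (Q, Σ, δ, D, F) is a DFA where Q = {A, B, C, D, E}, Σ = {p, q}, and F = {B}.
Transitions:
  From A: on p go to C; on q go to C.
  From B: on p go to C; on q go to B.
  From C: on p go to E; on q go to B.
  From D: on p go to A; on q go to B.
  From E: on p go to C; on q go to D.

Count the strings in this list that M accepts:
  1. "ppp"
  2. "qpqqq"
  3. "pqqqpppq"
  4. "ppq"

"ppp": rejected
"qpqqq": accepted
"pqqqpppq": accepted
"ppq": accepted

3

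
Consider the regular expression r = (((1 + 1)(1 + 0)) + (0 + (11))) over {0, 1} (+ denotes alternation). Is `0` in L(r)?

The right alternative (0+(11)) matches 0.

yes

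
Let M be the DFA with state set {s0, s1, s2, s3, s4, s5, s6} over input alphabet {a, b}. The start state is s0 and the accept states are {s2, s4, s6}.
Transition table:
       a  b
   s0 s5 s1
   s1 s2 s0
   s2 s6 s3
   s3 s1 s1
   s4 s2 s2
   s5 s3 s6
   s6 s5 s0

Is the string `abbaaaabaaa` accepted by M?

s0 --a--> s5
s5 --b--> s6
s6 --b--> s0
s0 --a--> s5
s5 --a--> s3
s3 --a--> s1
s1 --a--> s2
s2 --b--> s3
s3 --a--> s1
s1 --a--> s2
s2 --a--> s6
End in state s6, which is an accepting state.

accepted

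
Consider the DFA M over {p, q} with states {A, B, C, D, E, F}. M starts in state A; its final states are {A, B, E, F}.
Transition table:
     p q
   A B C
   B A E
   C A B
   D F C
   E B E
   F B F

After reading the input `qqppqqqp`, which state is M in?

A --q--> C
C --q--> B
B --p--> A
A --p--> B
B --q--> E
E --q--> E
E --q--> E
E --p--> B

B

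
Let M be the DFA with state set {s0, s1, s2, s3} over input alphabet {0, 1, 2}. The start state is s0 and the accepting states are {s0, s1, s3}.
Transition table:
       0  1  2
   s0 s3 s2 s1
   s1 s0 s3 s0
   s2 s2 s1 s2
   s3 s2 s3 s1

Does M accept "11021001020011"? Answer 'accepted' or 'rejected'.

accepted

s0 --1--> s2
s2 --1--> s1
s1 --0--> s0
s0 --2--> s1
s1 --1--> s3
s3 --0--> s2
s2 --0--> s2
s2 --1--> s1
s1 --0--> s0
s0 --2--> s1
s1 --0--> s0
s0 --0--> s3
s3 --1--> s3
s3 --1--> s3
End in state s3, which is an accepting state.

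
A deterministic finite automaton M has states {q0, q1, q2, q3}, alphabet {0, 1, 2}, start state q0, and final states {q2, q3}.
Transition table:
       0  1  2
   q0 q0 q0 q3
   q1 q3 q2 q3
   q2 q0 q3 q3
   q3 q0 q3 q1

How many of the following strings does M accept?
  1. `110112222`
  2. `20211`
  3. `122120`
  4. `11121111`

2

`110112222`: rejected
`20211`: accepted
`122120`: rejected
`11121111`: accepted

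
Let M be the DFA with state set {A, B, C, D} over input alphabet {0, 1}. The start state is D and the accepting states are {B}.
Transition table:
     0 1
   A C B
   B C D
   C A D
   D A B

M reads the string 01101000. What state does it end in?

C

D --0--> A
A --1--> B
B --1--> D
D --0--> A
A --1--> B
B --0--> C
C --0--> A
A --0--> C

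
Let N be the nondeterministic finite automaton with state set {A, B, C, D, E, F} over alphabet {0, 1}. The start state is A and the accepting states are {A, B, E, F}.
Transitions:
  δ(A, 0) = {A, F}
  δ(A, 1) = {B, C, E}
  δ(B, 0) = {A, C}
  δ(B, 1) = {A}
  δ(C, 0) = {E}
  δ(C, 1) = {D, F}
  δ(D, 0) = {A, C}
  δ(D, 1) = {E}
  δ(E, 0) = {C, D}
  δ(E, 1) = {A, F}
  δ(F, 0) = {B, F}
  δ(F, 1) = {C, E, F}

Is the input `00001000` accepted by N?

accepted

Start: {A}
read 0: {A, F}
read 0: {A, B, F}
read 0: {A, B, C, F}
read 0: {A, B, C, E, F}
read 1: {A, B, C, D, E, F}
read 0: {A, B, C, D, E, F}
read 0: {A, B, C, D, E, F}
read 0: {A, B, C, D, E, F}
Reachable ∩ accepting = {A, B, E, F} — nonempty.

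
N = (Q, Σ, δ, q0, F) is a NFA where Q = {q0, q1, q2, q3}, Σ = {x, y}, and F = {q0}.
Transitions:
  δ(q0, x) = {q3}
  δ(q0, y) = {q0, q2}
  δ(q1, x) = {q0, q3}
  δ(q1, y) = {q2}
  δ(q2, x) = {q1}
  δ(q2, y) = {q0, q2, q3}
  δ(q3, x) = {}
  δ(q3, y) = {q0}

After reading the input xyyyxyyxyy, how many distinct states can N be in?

Start: {q0}
read x: {q3}
read y: {q0}
read y: {q0, q2}
read y: {q0, q2, q3}
read x: {q1, q3}
read y: {q0, q2}
read y: {q0, q2, q3}
read x: {q1, q3}
read y: {q0, q2}
read y: {q0, q2, q3}
Final reachable set {q0, q2, q3} has 3 states.

3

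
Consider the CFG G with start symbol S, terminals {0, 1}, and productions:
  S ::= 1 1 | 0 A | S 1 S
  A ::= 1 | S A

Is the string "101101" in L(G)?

no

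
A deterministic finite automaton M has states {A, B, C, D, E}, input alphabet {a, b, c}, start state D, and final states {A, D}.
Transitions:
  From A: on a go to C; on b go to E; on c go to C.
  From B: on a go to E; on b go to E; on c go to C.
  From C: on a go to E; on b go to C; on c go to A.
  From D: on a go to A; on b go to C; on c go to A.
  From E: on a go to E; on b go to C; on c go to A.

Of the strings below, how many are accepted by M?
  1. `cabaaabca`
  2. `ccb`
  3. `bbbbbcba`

0

`cabaaabca`: rejected
`ccb`: rejected
`bbbbbcba`: rejected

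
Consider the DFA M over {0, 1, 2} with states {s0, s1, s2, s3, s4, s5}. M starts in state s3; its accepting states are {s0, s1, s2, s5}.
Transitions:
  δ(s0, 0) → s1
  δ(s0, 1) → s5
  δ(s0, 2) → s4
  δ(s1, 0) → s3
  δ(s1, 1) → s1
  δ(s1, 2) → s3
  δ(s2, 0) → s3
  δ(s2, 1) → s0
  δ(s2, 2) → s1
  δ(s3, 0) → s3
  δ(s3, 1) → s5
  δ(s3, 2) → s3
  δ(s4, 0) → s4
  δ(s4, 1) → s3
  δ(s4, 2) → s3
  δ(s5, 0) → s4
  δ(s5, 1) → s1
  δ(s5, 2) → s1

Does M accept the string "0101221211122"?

s3 --0--> s3
s3 --1--> s5
s5 --0--> s4
s4 --1--> s3
s3 --2--> s3
s3 --2--> s3
s3 --1--> s5
s5 --2--> s1
s1 --1--> s1
s1 --1--> s1
s1 --1--> s1
s1 --2--> s3
s3 --2--> s3
End in state s3, which is not an accepting state.

rejected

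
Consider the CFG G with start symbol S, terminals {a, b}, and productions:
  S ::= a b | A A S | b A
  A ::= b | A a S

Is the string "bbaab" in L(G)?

yes

S ⇒ bA ⇒ bAaS ⇒ bbaS ⇒ bbaab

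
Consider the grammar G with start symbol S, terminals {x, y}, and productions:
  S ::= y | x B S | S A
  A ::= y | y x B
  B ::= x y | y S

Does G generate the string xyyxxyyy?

S ⇒ xBS ⇒ xySS ⇒ xyyS ⇒ xyySA ⇒ xyyxBSA ⇒ xyyxxySA ⇒ xyyxxyyA ⇒ xyyxxyyy

yes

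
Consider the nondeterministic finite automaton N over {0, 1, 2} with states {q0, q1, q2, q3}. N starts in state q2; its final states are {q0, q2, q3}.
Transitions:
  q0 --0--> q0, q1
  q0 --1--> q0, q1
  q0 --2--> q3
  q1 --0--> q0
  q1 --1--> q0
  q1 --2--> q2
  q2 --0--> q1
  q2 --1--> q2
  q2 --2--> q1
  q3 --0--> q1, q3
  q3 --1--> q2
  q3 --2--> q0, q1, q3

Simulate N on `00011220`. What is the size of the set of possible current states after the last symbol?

Start: {q2}
read 0: {q1}
read 0: {q0}
read 0: {q0, q1}
read 1: {q0, q1}
read 1: {q0, q1}
read 2: {q2, q3}
read 2: {q0, q1, q3}
read 0: {q0, q1, q3}
Final reachable set {q0, q1, q3} has 3 states.

3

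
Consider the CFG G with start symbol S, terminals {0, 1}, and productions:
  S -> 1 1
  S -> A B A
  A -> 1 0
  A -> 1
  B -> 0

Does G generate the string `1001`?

yes

S ⇒ ABA ⇒ 10BA ⇒ 100A ⇒ 1001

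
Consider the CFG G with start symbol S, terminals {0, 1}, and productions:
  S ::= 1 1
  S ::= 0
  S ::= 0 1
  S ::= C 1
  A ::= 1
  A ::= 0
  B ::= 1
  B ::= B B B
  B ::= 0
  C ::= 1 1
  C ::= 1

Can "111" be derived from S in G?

S ⇒ C1 ⇒ 111

yes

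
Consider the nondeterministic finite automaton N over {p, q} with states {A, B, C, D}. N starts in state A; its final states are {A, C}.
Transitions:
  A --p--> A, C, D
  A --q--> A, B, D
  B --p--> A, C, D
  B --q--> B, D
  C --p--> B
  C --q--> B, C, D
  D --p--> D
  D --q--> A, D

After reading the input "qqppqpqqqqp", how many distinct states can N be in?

Start: {A}
read q: {A, B, D}
read q: {A, B, D}
read p: {A, C, D}
read p: {A, B, C, D}
read q: {A, B, C, D}
read p: {A, B, C, D}
read q: {A, B, C, D}
read q: {A, B, C, D}
read q: {A, B, C, D}
read q: {A, B, C, D}
read p: {A, B, C, D}
Final reachable set {A, B, C, D} has 4 states.

4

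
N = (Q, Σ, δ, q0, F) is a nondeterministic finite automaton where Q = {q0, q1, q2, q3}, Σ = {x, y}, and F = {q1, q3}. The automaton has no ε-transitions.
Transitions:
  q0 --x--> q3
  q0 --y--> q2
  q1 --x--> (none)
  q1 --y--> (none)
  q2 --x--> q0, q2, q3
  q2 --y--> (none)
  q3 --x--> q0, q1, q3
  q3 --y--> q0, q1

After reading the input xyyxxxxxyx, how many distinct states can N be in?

Start: {q0}
read x: {q3}
read y: {q0, q1}
read y: {q2}
read x: {q0, q2, q3}
read x: {q0, q1, q2, q3}
read x: {q0, q1, q2, q3}
read x: {q0, q1, q2, q3}
read x: {q0, q1, q2, q3}
read y: {q0, q1, q2}
read x: {q0, q2, q3}
Final reachable set {q0, q2, q3} has 3 states.

3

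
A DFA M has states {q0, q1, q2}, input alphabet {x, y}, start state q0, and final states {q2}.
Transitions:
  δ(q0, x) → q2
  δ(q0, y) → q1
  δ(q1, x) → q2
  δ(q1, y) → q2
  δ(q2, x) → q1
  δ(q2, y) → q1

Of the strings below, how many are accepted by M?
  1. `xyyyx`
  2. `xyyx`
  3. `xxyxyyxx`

1

`xyyyx`: accepted
`xyyx`: rejected
`xxyxyyxx`: rejected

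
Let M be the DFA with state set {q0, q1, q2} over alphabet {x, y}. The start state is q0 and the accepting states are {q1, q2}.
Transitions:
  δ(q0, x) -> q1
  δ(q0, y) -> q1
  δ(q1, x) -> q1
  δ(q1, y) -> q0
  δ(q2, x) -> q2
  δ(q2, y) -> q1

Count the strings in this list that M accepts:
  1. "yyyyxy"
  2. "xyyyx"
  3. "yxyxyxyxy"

1

"yyyyxy": rejected
"xyyyx": accepted
"yxyxyxyxy": rejected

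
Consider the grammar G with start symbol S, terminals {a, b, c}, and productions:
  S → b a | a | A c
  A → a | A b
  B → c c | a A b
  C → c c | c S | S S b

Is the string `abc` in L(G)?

S ⇒ Ac ⇒ Abc ⇒ abc

yes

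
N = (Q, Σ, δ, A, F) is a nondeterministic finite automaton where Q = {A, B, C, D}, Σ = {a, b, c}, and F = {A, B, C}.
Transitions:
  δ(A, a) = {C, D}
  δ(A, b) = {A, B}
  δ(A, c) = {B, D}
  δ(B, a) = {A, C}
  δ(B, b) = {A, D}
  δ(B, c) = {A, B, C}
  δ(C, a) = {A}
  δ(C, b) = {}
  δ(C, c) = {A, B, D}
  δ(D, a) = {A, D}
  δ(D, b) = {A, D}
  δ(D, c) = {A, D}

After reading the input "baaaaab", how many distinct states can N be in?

3

Start: {A}
read b: {A, B}
read a: {A, C, D}
read a: {A, C, D}
read a: {A, C, D}
read a: {A, C, D}
read a: {A, C, D}
read b: {A, B, D}
Final reachable set {A, B, D} has 3 states.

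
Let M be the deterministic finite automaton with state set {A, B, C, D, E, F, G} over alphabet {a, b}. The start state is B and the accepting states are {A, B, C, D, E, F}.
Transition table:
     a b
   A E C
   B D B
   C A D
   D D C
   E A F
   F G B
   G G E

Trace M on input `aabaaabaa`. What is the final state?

B --a--> D
D --a--> D
D --b--> C
C --a--> A
A --a--> E
E --a--> A
A --b--> C
C --a--> A
A --a--> E

E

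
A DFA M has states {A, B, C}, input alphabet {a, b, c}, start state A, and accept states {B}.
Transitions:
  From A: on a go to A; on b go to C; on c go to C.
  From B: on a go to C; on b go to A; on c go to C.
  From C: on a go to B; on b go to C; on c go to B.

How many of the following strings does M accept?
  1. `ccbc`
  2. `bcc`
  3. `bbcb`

`ccbc`: rejected
`bcc`: rejected
`bbcb`: rejected

0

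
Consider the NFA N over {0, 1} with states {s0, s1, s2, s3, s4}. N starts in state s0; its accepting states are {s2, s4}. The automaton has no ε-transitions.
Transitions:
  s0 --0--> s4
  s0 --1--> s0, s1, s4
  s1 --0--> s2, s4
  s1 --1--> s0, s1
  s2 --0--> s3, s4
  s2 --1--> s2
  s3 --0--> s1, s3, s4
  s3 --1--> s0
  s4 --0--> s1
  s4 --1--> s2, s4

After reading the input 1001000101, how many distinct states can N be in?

Start: {s0}
read 1: {s0, s1, s4}
read 0: {s1, s2, s4}
read 0: {s1, s2, s3, s4}
read 1: {s0, s1, s2, s4}
read 0: {s1, s2, s3, s4}
read 0: {s1, s2, s3, s4}
read 0: {s1, s2, s3, s4}
read 1: {s0, s1, s2, s4}
read 0: {s1, s2, s3, s4}
read 1: {s0, s1, s2, s4}
Final reachable set {s0, s1, s2, s4} has 4 states.

4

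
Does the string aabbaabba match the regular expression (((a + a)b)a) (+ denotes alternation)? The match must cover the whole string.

no

No split of aabbaabba into u·v has ((a+a)b) matching u and a matching v.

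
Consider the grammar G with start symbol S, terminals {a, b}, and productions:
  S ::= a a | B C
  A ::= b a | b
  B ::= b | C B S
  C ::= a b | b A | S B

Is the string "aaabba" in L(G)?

no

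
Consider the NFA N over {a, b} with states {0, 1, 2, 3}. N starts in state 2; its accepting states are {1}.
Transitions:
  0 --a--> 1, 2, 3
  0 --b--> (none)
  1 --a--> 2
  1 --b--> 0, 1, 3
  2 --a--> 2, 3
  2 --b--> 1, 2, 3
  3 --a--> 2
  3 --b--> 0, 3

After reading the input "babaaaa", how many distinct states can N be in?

Start: {2}
read b: {1, 2, 3}
read a: {2, 3}
read b: {0, 1, 2, 3}
read a: {1, 2, 3}
read a: {2, 3}
read a: {2, 3}
read a: {2, 3}
Final reachable set {2, 3} has 2 states.

2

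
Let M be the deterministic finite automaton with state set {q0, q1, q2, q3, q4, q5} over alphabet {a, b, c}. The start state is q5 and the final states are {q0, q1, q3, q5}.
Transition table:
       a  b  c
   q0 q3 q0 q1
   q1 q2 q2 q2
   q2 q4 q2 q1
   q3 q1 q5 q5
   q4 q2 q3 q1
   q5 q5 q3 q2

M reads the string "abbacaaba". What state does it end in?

q4

q5 --a--> q5
q5 --b--> q3
q3 --b--> q5
q5 --a--> q5
q5 --c--> q2
q2 --a--> q4
q4 --a--> q2
q2 --b--> q2
q2 --a--> q4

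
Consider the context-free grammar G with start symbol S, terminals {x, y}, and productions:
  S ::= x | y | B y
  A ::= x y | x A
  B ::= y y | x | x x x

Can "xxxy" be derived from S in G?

yes

S ⇒ By ⇒ xxxy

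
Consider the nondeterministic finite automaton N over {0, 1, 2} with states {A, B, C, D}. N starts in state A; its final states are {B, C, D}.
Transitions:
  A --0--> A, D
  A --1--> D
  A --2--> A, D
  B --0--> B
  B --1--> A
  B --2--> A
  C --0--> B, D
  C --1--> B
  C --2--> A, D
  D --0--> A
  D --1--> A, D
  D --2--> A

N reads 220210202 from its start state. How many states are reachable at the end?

Start: {A}
read 2: {A, D}
read 2: {A, D}
read 0: {A, D}
read 2: {A, D}
read 1: {A, D}
read 0: {A, D}
read 2: {A, D}
read 0: {A, D}
read 2: {A, D}
Final reachable set {A, D} has 2 states.

2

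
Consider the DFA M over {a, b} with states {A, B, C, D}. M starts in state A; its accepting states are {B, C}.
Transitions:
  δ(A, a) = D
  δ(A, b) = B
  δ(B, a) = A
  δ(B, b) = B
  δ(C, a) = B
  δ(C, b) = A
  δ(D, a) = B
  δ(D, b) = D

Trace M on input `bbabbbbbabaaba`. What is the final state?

A --b--> B
B --b--> B
B --a--> A
A --b--> B
B --b--> B
B --b--> B
B --b--> B
B --b--> B
B --a--> A
A --b--> B
B --a--> A
A --a--> D
D --b--> D
D --a--> B

B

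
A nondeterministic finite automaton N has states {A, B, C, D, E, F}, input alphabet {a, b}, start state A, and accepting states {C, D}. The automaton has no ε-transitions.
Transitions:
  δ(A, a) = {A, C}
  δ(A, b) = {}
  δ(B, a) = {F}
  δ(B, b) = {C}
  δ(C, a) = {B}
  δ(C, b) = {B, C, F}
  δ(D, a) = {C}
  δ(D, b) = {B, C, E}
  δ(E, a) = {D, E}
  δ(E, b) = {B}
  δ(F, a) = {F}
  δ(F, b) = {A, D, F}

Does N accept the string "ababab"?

Start: {A}
read a: {A, C}
read b: {B, C, F}
read a: {B, F}
read b: {A, C, D, F}
read a: {A, B, C, F}
read b: {A, B, C, D, F}
Reachable ∩ accepting = {C, D} — nonempty.

accepted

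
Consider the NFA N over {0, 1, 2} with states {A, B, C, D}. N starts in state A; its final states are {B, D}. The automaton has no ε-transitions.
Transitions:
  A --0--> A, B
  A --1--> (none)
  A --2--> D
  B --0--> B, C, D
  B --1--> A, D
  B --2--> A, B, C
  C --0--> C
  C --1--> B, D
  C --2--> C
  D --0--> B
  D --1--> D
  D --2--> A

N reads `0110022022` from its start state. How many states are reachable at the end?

Start: {A}
read 0: {A, B}
read 1: {A, D}
read 1: {D}
read 0: {B}
read 0: {B, C, D}
read 2: {A, B, C}
read 2: {A, B, C, D}
read 0: {A, B, C, D}
read 2: {A, B, C, D}
read 2: {A, B, C, D}
Final reachable set {A, B, C, D} has 4 states.

4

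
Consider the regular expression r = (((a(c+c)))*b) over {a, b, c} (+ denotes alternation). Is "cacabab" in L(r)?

No split of cacabab into u·v has ((a(c+c)))* matching u and b matching v.

no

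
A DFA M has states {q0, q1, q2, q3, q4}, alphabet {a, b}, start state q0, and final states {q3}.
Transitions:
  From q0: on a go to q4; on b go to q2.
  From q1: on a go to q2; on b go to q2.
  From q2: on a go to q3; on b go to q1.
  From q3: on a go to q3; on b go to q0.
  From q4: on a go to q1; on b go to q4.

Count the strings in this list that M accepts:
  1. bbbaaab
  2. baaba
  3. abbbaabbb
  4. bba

bbbaaab: rejected
baaba: rejected
abbbaabbb: rejected
bba: rejected

0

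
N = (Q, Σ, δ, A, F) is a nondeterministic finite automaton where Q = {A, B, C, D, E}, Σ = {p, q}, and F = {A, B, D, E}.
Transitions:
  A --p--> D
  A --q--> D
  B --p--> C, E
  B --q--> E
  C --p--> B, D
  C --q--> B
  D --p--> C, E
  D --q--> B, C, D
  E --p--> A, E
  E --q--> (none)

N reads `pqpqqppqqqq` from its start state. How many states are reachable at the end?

4

Start: {A}
read p: {D}
read q: {B, C, D}
read p: {B, C, D, E}
read q: {B, C, D, E}
read q: {B, C, D, E}
read p: {A, B, C, D, E}
read p: {A, B, C, D, E}
read q: {B, C, D, E}
read q: {B, C, D, E}
read q: {B, C, D, E}
read q: {B, C, D, E}
Final reachable set {B, C, D, E} has 4 states.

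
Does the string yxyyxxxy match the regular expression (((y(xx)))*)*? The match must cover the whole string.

yxyyxxxy cannot be split into zero or more pieces each matching ((y(xx)))*.

no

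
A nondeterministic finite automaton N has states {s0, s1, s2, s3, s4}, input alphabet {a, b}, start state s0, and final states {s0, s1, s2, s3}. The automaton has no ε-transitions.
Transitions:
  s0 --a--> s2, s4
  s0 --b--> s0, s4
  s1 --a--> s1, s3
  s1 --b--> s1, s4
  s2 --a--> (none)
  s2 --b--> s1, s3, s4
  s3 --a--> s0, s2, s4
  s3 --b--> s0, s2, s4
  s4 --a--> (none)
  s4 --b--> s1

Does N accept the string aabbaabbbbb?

rejected

Start: {s0}
read a: {s2, s4}
read a: {}
The reachable set is empty and stays empty for the remaining 9 symbols.
Reachable ∩ accepting = {} — empty.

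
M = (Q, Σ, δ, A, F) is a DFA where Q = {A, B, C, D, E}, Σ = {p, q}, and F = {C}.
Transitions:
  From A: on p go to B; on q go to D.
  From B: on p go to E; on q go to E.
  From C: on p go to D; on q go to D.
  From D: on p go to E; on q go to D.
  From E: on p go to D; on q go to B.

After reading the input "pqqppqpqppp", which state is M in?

E

A --p--> B
B --q--> E
E --q--> B
B --p--> E
E --p--> D
D --q--> D
D --p--> E
E --q--> B
B --p--> E
E --p--> D
D --p--> E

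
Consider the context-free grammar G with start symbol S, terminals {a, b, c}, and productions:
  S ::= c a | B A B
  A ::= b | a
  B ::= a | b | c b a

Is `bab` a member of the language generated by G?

yes

S ⇒ BAB ⇒ bAB ⇒ baB ⇒ bab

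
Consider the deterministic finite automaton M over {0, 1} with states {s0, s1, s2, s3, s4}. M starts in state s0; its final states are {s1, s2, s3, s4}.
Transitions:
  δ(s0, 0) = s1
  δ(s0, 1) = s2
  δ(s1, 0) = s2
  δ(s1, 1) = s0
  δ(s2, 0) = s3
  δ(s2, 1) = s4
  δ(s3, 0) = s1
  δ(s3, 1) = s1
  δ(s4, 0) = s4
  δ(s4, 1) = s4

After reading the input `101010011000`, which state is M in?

s0 --1--> s2
s2 --0--> s3
s3 --1--> s1
s1 --0--> s2
s2 --1--> s4
s4 --0--> s4
s4 --0--> s4
s4 --1--> s4
s4 --1--> s4
s4 --0--> s4
s4 --0--> s4
s4 --0--> s4

s4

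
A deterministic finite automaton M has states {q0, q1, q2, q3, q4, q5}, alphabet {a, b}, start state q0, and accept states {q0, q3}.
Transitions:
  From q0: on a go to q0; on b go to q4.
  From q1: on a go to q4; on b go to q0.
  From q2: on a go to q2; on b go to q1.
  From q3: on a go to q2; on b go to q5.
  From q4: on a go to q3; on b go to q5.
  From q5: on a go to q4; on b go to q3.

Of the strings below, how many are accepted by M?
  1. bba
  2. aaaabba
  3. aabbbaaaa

0

bba: rejected
aaaabba: rejected
aabbbaaaa: rejected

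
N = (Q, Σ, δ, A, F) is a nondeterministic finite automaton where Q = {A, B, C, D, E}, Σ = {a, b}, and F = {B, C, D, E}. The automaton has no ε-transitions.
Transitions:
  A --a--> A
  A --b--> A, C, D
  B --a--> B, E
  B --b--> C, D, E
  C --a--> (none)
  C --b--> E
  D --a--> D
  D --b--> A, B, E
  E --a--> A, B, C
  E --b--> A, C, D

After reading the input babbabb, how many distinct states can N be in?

5

Start: {A}
read b: {A, C, D}
read a: {A, D}
read b: {A, B, C, D, E}
read b: {A, B, C, D, E}
read a: {A, B, C, D, E}
read b: {A, B, C, D, E}
read b: {A, B, C, D, E}
Final reachable set {A, B, C, D, E} has 5 states.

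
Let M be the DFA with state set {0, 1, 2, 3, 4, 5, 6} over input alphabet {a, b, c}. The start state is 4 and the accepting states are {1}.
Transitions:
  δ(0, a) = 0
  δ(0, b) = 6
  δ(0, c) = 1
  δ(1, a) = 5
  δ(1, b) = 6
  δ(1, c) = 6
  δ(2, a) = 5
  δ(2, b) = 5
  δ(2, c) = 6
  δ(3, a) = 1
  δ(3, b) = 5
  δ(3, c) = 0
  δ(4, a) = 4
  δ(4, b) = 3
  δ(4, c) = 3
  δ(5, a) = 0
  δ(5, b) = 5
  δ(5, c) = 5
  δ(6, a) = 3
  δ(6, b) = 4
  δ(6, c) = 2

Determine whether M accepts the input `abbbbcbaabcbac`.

accepted

4 --a--> 4
4 --b--> 3
3 --b--> 5
5 --b--> 5
5 --b--> 5
5 --c--> 5
5 --b--> 5
5 --a--> 0
0 --a--> 0
0 --b--> 6
6 --c--> 2
2 --b--> 5
5 --a--> 0
0 --c--> 1
End in state 1, which is an accepting state.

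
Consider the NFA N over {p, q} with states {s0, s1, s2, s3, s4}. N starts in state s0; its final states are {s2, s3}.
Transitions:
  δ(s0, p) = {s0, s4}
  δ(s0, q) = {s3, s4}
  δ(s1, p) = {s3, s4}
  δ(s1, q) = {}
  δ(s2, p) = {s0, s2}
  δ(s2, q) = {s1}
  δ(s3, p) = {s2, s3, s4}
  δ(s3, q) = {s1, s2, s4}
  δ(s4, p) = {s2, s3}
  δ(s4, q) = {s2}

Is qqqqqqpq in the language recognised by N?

Start: {s0}
read q: {s3, s4}
read q: {s1, s2, s4}
read q: {s1, s2}
read q: {s1}
read q: {}
The reachable set is empty and stays empty for the remaining 3 symbols.
Reachable ∩ accepting = {} — empty.

rejected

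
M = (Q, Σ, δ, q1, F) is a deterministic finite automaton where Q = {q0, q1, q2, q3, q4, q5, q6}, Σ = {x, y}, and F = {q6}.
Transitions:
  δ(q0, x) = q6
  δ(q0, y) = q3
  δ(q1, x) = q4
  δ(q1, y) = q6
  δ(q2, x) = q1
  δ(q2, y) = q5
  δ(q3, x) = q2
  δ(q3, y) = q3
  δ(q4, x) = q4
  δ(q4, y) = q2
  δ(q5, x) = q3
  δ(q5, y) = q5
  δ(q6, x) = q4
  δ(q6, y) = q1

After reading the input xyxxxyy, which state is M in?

q1 --x--> q4
q4 --y--> q2
q2 --x--> q1
q1 --x--> q4
q4 --x--> q4
q4 --y--> q2
q2 --y--> q5

q5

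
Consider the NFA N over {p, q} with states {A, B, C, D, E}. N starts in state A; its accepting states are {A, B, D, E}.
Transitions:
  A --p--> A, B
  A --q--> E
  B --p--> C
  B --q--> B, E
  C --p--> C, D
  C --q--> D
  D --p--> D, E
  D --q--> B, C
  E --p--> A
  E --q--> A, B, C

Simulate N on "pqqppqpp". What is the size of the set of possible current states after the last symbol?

Start: {A}
read p: {A, B}
read q: {B, E}
read q: {A, B, C, E}
read p: {A, B, C, D}
read p: {A, B, C, D, E}
read q: {A, B, C, D, E}
read p: {A, B, C, D, E}
read p: {A, B, C, D, E}
Final reachable set {A, B, C, D, E} has 5 states.

5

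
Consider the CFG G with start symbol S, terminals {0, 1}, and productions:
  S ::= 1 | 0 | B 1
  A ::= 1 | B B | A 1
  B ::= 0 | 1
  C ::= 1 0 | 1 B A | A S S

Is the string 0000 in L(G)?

no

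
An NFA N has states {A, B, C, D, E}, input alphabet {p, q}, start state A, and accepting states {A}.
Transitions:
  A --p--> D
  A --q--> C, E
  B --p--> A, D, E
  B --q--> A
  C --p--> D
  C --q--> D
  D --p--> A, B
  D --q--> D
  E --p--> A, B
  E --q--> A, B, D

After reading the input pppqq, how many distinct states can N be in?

Start: {A}
read p: {D}
read p: {A, B}
read p: {A, D, E}
read q: {A, B, C, D, E}
read q: {A, B, C, D, E}
Final reachable set {A, B, C, D, E} has 5 states.

5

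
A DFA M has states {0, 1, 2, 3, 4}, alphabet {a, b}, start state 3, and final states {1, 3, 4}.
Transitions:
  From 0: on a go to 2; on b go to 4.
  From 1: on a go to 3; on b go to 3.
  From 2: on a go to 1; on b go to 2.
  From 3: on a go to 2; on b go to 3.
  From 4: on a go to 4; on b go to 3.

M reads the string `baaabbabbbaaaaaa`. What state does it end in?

2

3 --b--> 3
3 --a--> 2
2 --a--> 1
1 --a--> 3
3 --b--> 3
3 --b--> 3
3 --a--> 2
2 --b--> 2
2 --b--> 2
2 --b--> 2
2 --a--> 1
1 --a--> 3
3 --a--> 2
2 --a--> 1
1 --a--> 3
3 --a--> 2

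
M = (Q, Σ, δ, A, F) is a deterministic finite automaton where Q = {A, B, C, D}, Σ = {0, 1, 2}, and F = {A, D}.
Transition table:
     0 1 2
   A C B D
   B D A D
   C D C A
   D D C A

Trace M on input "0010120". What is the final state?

C

A --0--> C
C --0--> D
D --1--> C
C --0--> D
D --1--> C
C --2--> A
A --0--> C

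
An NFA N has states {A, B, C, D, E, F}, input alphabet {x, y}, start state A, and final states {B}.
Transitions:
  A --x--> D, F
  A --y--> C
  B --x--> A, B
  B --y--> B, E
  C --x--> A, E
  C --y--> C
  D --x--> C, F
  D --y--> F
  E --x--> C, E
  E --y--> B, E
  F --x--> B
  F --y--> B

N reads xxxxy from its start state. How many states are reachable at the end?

4

Start: {A}
read x: {D, F}
read x: {B, C, F}
read x: {A, B, E}
read x: {A, B, C, D, E, F}
read y: {B, C, E, F}
Final reachable set {B, C, E, F} has 4 states.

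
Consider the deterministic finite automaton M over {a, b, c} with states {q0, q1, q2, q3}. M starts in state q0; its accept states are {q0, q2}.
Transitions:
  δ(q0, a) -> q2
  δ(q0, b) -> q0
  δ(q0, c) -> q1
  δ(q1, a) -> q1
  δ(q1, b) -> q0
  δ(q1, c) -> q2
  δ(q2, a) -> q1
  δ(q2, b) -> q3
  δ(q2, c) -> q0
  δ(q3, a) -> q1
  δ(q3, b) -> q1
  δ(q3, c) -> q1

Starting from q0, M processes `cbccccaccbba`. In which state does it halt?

q2

q0 --c--> q1
q1 --b--> q0
q0 --c--> q1
q1 --c--> q2
q2 --c--> q0
q0 --c--> q1
q1 --a--> q1
q1 --c--> q2
q2 --c--> q0
q0 --b--> q0
q0 --b--> q0
q0 --a--> q2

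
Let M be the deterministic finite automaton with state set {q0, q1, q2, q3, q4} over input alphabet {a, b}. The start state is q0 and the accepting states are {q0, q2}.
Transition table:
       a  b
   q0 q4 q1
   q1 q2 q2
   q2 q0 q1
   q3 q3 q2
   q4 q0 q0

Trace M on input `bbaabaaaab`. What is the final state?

q0 --b--> q1
q1 --b--> q2
q2 --a--> q0
q0 --a--> q4
q4 --b--> q0
q0 --a--> q4
q4 --a--> q0
q0 --a--> q4
q4 --a--> q0
q0 --b--> q1

q1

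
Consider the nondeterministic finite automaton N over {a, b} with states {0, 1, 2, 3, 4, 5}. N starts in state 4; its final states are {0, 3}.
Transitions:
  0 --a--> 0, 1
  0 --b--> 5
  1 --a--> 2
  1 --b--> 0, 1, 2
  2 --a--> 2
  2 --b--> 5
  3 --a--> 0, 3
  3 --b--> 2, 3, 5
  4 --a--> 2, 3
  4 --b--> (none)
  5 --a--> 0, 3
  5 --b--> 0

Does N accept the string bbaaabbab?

rejected

Start: {4}
read b: {}
The reachable set is empty and stays empty for the remaining 8 symbols.
Reachable ∩ accepting = {} — empty.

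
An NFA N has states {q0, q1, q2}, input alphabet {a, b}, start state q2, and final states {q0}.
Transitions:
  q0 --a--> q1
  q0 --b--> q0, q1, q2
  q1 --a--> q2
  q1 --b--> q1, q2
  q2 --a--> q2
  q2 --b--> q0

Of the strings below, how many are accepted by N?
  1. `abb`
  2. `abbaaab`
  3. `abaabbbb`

3

`abb`: accepted
`abbaaab`: accepted
`abaabbbb`: accepted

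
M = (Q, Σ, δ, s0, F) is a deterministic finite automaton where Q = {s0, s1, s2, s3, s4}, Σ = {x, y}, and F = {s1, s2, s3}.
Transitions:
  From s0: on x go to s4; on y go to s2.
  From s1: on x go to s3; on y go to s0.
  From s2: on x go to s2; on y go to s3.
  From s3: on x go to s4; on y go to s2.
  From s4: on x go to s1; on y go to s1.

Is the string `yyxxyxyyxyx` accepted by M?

accepted

s0 --y--> s2
s2 --y--> s3
s3 --x--> s4
s4 --x--> s1
s1 --y--> s0
s0 --x--> s4
s4 --y--> s1
s1 --y--> s0
s0 --x--> s4
s4 --y--> s1
s1 --x--> s3
End in state s3, which is an accepting state.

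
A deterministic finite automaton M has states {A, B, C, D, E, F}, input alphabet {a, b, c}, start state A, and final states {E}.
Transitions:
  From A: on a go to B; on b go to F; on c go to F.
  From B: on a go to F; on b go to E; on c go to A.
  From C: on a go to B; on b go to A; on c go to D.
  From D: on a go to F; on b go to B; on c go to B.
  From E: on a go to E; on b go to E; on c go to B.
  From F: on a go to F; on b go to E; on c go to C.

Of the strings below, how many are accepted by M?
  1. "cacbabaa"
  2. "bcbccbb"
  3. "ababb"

2

"cacbabaa": accepted
"bcbccbb": rejected
"ababb": accepted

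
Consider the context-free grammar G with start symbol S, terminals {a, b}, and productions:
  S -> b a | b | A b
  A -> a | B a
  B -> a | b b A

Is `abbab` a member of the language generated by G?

no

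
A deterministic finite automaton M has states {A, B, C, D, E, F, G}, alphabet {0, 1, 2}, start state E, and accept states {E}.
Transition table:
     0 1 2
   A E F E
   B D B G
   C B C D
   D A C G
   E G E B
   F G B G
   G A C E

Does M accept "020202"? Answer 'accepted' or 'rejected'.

accepted

E --0--> G
G --2--> E
E --0--> G
G --2--> E
E --0--> G
G --2--> E
End in state E, which is an accepting state.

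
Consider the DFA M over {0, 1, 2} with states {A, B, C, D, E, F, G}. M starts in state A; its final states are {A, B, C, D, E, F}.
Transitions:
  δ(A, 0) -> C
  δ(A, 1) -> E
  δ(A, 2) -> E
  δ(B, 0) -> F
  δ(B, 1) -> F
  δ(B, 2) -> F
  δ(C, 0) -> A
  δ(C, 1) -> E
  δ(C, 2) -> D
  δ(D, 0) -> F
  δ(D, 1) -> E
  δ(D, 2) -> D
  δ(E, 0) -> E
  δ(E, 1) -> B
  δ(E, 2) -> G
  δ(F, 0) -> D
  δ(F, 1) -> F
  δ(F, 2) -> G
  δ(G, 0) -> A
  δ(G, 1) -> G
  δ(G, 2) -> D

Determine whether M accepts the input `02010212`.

rejected

A --0--> C
C --2--> D
D --0--> F
F --1--> F
F --0--> D
D --2--> D
D --1--> E
E --2--> G
End in state G, which is not an accepting state.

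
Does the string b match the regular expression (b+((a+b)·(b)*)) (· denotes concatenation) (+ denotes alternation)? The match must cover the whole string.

yes

The left alternative b matches b.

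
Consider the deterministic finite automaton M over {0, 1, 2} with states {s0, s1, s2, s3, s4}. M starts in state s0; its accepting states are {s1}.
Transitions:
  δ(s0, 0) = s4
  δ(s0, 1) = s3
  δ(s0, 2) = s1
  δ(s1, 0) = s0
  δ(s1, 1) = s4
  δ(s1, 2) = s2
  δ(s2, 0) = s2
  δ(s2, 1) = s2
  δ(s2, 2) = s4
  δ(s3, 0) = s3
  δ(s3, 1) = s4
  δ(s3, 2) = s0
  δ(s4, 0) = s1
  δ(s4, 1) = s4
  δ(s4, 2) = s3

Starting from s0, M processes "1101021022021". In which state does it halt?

s0 --1--> s3
s3 --1--> s4
s4 --0--> s1
s1 --1--> s4
s4 --0--> s1
s1 --2--> s2
s2 --1--> s2
s2 --0--> s2
s2 --2--> s4
s4 --2--> s3
s3 --0--> s3
s3 --2--> s0
s0 --1--> s3

s3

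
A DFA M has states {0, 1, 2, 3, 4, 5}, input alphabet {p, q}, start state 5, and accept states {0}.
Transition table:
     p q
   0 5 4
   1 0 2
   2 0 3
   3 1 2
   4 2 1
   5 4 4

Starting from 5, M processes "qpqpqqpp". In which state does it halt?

0

5 --q--> 4
4 --p--> 2
2 --q--> 3
3 --p--> 1
1 --q--> 2
2 --q--> 3
3 --p--> 1
1 --p--> 0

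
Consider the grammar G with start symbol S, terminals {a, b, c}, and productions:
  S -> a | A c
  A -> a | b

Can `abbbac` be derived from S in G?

no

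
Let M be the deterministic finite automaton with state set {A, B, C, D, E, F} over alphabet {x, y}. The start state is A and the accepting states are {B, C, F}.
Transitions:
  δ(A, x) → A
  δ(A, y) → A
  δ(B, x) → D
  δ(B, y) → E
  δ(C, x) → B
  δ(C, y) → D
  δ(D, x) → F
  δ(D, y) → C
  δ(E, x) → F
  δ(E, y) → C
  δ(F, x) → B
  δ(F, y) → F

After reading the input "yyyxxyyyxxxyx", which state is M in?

A

A --y--> A
A --y--> A
A --y--> A
A --x--> A
A --x--> A
A --y--> A
A --y--> A
A --y--> A
A --x--> A
A --x--> A
A --x--> A
A --y--> A
A --x--> A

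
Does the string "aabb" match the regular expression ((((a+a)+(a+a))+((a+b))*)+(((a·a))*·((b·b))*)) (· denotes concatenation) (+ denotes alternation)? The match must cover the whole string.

yes

The left alternative (((a+a)+(a+a))+((a+b))*) matches aabb.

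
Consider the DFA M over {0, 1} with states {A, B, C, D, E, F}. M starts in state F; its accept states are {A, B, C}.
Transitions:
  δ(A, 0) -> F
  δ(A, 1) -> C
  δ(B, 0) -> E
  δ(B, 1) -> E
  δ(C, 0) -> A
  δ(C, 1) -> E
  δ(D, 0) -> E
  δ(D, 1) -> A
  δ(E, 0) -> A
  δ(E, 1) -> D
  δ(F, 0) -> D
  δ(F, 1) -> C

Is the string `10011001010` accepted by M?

accepted

F --1--> C
C --0--> A
A --0--> F
F --1--> C
C --1--> E
E --0--> A
A --0--> F
F --1--> C
C --0--> A
A --1--> C
C --0--> A
End in state A, which is an accepting state.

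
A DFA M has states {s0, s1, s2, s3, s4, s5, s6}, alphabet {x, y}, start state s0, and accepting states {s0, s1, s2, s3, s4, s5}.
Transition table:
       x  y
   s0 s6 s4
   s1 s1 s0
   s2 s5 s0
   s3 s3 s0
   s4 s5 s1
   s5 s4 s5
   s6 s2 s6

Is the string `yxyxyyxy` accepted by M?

rejected

s0 --y--> s4
s4 --x--> s5
s5 --y--> s5
s5 --x--> s4
s4 --y--> s1
s1 --y--> s0
s0 --x--> s6
s6 --y--> s6
End in state s6, which is not an accepting state.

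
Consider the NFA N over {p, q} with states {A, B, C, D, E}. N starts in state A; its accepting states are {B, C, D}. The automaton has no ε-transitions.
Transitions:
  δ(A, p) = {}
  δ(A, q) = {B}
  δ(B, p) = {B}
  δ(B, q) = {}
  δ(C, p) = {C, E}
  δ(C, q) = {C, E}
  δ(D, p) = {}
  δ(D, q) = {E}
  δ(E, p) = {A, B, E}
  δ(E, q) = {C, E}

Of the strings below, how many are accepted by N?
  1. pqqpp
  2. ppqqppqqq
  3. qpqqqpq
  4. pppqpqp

pqqpp: rejected
ppqqppqqq: rejected
qpqqqpq: rejected
pppqpqp: rejected

0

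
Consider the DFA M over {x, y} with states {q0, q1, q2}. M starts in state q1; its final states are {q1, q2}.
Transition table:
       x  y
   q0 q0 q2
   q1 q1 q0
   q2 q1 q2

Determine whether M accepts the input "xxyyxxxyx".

q1 --x--> q1
q1 --x--> q1
q1 --y--> q0
q0 --y--> q2
q2 --x--> q1
q1 --x--> q1
q1 --x--> q1
q1 --y--> q0
q0 --x--> q0
End in state q0, which is not an accepting state.

rejected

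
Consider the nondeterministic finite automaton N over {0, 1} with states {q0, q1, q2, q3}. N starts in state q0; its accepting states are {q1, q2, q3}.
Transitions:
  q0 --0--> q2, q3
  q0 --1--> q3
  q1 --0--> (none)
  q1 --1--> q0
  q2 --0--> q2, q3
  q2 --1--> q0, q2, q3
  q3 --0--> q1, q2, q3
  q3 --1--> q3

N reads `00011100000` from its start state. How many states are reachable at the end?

3

Start: {q0}
read 0: {q2, q3}
read 0: {q1, q2, q3}
read 0: {q1, q2, q3}
read 1: {q0, q2, q3}
read 1: {q0, q2, q3}
read 1: {q0, q2, q3}
read 0: {q1, q2, q3}
read 0: {q1, q2, q3}
read 0: {q1, q2, q3}
read 0: {q1, q2, q3}
read 0: {q1, q2, q3}
Final reachable set {q1, q2, q3} has 3 states.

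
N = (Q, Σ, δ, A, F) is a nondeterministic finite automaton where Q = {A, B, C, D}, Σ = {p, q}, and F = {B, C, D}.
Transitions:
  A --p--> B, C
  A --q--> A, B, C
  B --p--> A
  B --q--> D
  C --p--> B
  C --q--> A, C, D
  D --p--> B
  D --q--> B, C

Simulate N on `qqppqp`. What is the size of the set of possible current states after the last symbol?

Start: {A}
read q: {A, B, C}
read q: {A, B, C, D}
read p: {A, B, C}
read p: {A, B, C}
read q: {A, B, C, D}
read p: {A, B, C}
Final reachable set {A, B, C} has 3 states.

3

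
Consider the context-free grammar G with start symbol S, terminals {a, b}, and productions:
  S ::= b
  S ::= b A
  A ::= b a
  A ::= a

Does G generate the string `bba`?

S ⇒ bA ⇒ bba

yes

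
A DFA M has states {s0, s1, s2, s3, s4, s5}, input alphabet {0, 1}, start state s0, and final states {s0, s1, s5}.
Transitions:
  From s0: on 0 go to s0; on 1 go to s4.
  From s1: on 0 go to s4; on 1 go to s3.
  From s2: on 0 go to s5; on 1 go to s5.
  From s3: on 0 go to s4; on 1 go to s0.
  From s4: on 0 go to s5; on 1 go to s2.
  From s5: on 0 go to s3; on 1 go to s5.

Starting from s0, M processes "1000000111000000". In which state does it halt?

s0 --1--> s4
s4 --0--> s5
s5 --0--> s3
s3 --0--> s4
s4 --0--> s5
s5 --0--> s3
s3 --0--> s4
s4 --1--> s2
s2 --1--> s5
s5 --1--> s5
s5 --0--> s3
s3 --0--> s4
s4 --0--> s5
s5 --0--> s3
s3 --0--> s4
s4 --0--> s5

s5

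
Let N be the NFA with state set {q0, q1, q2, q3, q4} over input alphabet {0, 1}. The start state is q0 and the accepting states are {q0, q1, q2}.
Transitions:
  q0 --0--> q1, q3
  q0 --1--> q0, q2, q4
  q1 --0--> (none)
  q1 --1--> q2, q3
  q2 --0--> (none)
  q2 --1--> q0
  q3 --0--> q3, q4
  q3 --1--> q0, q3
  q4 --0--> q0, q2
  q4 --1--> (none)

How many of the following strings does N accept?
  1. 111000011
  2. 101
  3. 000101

3

111000011: accepted
101: accepted
000101: accepted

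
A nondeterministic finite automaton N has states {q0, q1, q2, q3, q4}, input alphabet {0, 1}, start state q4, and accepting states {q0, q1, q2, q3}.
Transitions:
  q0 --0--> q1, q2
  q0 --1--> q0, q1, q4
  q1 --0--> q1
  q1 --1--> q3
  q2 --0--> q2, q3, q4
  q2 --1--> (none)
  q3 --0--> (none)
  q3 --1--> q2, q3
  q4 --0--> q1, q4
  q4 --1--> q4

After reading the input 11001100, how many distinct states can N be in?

4

Start: {q4}
read 1: {q4}
read 1: {q4}
read 0: {q1, q4}
read 0: {q1, q4}
read 1: {q3, q4}
read 1: {q2, q3, q4}
read 0: {q1, q2, q3, q4}
read 0: {q1, q2, q3, q4}
Final reachable set {q1, q2, q3, q4} has 4 states.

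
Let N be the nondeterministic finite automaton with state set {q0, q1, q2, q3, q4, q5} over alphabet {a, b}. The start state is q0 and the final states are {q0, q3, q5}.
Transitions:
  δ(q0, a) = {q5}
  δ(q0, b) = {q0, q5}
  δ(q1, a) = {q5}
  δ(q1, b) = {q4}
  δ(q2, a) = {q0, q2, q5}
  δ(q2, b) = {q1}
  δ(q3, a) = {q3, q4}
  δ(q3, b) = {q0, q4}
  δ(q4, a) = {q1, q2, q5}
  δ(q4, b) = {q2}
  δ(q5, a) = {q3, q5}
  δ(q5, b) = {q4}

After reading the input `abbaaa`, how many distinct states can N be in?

Start: {q0}
read a: {q5}
read b: {q4}
read b: {q2}
read a: {q0, q2, q5}
read a: {q0, q2, q3, q5}
read a: {q0, q2, q3, q4, q5}
Final reachable set {q0, q2, q3, q4, q5} has 5 states.

5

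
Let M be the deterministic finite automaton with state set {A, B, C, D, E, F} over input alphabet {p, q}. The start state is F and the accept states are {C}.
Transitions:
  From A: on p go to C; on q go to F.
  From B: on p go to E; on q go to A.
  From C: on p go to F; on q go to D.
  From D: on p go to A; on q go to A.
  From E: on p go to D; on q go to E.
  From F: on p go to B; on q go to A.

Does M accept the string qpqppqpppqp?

F --q--> A
A --p--> C
C --q--> D
D --p--> A
A --p--> C
C --q--> D
D --p--> A
A --p--> C
C --p--> F
F --q--> A
A --p--> C
End in state C, which is an accepting state.

accepted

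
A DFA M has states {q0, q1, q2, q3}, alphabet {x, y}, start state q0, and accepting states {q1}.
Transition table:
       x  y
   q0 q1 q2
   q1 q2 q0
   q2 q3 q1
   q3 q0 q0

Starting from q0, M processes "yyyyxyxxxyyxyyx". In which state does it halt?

q3

q0 --y--> q2
q2 --y--> q1
q1 --y--> q0
q0 --y--> q2
q2 --x--> q3
q3 --y--> q0
q0 --x--> q1
q1 --x--> q2
q2 --x--> q3
q3 --y--> q0
q0 --y--> q2
q2 --x--> q3
q3 --y--> q0
q0 --y--> q2
q2 --x--> q3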